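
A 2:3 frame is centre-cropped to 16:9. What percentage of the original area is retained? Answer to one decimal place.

16:9 is wider than 2:3, so the crop keeps the full width and trims the height.
Fraction kept = (0.667)/(1.778) ≈ 37.50%.

37.5%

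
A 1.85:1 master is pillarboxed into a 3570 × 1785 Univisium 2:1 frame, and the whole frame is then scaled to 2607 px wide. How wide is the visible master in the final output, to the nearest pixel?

2411 px

In the 3570×1785 frame the master fills the height: width = 1785 × 1.850 ≈ 3302.25 px.
Scaling 3570 → 2607 is ×0.7303, so the width becomes 3302.25 × 0.7303 ≈ 2411.47 px.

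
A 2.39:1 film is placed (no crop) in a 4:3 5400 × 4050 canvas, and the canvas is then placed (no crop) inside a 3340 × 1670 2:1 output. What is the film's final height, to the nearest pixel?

932 px

Inside the 5400×4050 canvas the film is width-limited at 5400.00 × 2259.41.
Second fit — the 4:3 canvas into 3340×1670 spans the height: 2226.67 × 1670.00 (×0.4123 from 5400×4050).
So the film's height is 2259.41 × 0.4123 ≈ 931.66.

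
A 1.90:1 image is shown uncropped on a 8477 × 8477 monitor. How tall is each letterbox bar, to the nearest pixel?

2008 px

1.90:1 (1.900) > square (1.000), so the image fills the width.
That makes the image 4461.58 px tall (8477 / 1.900).
Leftover height: 8477 − 4461.58 = 4015.42 px → 2007.71 each side.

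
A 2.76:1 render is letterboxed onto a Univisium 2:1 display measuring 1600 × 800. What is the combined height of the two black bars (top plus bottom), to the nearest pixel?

220 px

2.76:1 (2.760) > Univisium 2:1 (2.000), so the render fills the width.
Content height = 1600 / 2.760 ≈ 579.71 px.
Leftover height: 800 − 579.71 = 220.29 px.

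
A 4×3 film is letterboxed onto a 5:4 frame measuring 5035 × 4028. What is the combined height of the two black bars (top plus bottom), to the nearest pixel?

Since 1.333 > 1.250, the film is width-limited.
Content height = 5035 × 3/4 ≈ 3776.25 px.
4028 − 3776.25 = 251.75 px of bars.

252 px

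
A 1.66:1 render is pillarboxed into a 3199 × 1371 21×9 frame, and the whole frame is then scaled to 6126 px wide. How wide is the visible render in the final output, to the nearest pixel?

At 3199×1371 the render is height-limited, so width = 1371 × 1.660 ≈ 2275.86 px.
The frame scales by 6126/3199 = 1.9150; 2275.86 × 1.9150 ≈ 4358.21 px.

4358 px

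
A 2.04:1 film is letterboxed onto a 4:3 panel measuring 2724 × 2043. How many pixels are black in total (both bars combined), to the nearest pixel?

2.04:1 (2.040) > 4:3 (1.333), so the film fills the width.
That makes the image 1335.2941 px tall (2724 / 2.040).
2043 − 1335.2941 = 707.7059 px of bars.
Across the 2724-px span: 707.7059 × 2724 ≈ 1927791 px.

1927791 pixels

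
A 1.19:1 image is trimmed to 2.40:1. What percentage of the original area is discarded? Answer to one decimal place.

2.40:1 is wider than 1.19:1, so the crop keeps the full width and trims the height.
Fraction kept = (1.190)/(2.400) ≈ 49.58%, so 50.42% is lost.

50.4%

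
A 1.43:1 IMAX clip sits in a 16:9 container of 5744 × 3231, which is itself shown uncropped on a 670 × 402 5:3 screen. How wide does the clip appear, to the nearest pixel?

1.43:1 IMAX in 5744×3231: fills the height, so the clip is 4620.33 × 3231.00.
16:9 in 670×402: fills the width, so the intermediate becomes 670.00 × 376.88 — a scale of ×0.1166.
So the clip's width is 4620.33 × 0.1166 ≈ 538.93.

539 px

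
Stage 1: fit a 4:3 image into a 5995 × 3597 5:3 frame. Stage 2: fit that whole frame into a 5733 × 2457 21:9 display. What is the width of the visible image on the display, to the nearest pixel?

4:3 in 5995×3597: fills the height, so the image is 4796.00 × 3597.00.
5:3 in 5733×2457: fills the height, so the intermediate becomes 4095.00 × 2457.00 — a scale of ×0.6831.
So the image's width is 4796.00 × 0.6831 ≈ 3276.00.

3276 px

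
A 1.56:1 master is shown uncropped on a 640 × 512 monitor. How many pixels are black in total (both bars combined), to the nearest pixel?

65116 pixels

Since 1.560 > 1.250, the master is width-limited.
The master is 640 / 1.560 ≈ 410.2564 px tall.
Black = 512 − 410.2564 = 101.7436 px.
That's 101.7436 × 640 ≈ 65116 black pixels.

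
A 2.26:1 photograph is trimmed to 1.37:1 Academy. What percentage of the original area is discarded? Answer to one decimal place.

39.4%

The height stays; only width is cut (since 1.37:1 Academy is narrower than 2.26:1).
(1.370)/(2.260) ≈ 0.606 of the area survives, leaving 39.38% discarded.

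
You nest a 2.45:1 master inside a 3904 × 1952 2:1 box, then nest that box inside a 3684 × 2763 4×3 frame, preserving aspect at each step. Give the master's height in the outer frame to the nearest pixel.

1504 px

First fit — 2.45:1 into 3904×1952 spans the width: 3904.00 × 1593.47.
The 2:1 canvas is width-limited in 3684×2763, giving 3684.00 × 1842.00; scale factor 0.9436.
So the master's height is 1593.47 × 0.9436 ≈ 1503.67.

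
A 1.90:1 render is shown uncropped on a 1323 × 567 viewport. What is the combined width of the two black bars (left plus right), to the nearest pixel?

1.90:1 (1.900) < 21:9 (2.333), so the render fills the height.
The render is 567 × 1.900 ≈ 1077.30 px wide.
1323 − 1077.30 = 245.70 px of bars.

246 px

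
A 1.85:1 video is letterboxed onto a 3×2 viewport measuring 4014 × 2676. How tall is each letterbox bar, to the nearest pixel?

253 px

1.85:1 is wider than 3×2, so it spans the full width.
The video is 4014 / 1.850 ≈ 2169.73 px tall.
2676 − 2169.73 = 506.27 px of bars (253.14 each).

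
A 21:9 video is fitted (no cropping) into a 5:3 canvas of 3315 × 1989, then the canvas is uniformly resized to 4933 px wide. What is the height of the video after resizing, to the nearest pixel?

In the 3315×1989 frame the video fills the width: height = 3315 × 9/21 ≈ 1420.71 px.
Scaling 3315 → 4933 is ×1.4881, so the height becomes 1420.71 × 1.4881 ≈ 2114.14 px.

2114 px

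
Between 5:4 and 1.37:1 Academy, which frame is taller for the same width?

5:4 = 1.25 and 1.37; 1.37 > 1.25. The smaller width-to-height ratio is the taller frame.

5:4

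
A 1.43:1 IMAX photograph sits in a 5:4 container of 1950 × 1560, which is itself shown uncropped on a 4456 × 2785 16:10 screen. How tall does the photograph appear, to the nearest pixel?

2434 px

1.43:1 IMAX in 1950×1560: fills the width, so the photograph is 1950.00 × 1363.64.
5:4 in 4456×2785: fills the height, so the intermediate becomes 3481.25 × 2785.00 — a scale of ×1.7853.
Applying the same ×1.7853: 1363.64 → 2434.44.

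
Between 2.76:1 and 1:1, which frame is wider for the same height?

2.76 and 1; 2.76 > 1.

2.76:1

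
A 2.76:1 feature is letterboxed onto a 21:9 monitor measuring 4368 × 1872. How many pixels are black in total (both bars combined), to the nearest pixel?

2.76:1 (2.760) > 21:9 (2.333), so the feature fills the width.
The feature is 4368 / 2.760 ≈ 1582.6087 px tall.
Leftover height: 1872 − 1582.6087 = 289.3913 px.
That's 289.3913 × 4368 ≈ 1264061 black pixels.

1264061 pixels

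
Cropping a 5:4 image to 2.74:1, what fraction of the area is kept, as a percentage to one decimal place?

2.74:1 is wider than 5:4, so the crop keeps the full width and trims the height.
Fraction kept = (1.250)/(2.740) ≈ 45.62%.

45.6%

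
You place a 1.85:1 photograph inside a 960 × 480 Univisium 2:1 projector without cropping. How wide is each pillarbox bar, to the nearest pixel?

1.85:1 (1.850) < Univisium 2:1 (2.000), so the photograph fills the height.
That makes the image 888.00 px wide (480 × 1.850).
960 − 888.00 = 72.00 px of bars (36.00 each).

36 px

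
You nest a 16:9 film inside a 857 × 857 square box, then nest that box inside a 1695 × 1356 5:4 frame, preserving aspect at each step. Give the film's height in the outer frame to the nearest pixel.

763 px

Inside the 857×857 canvas the film is width-limited at 857.00 × 482.06.
Second fit — the square canvas into 1695×1356 spans the height: 1356.00 × 1356.00 (×1.5823 from 857×857).
So the film's height is 482.06 × 1.5823 ≈ 762.75.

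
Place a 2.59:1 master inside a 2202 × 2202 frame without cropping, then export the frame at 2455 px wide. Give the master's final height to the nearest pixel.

948 px

At 2202×2202 the master is width-limited, so height = 2202 / 2.590 ≈ 850.19 px.
Scaling 2202 → 2455 is ×1.1149, so the height becomes 850.19 × 1.1149 ≈ 947.88 px.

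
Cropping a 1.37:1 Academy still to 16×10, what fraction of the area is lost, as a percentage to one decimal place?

14.4%

Going from 1.37:1 Academy to 16×10 means cutting height while keeping width.
(1.370)/(1.600) ≈ 0.856 of the area survives, leaving 14.38% discarded.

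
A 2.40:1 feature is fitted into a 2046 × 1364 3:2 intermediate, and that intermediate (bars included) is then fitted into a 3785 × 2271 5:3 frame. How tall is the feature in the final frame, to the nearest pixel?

1419 px

2.40:1 in 2046×1364: fills the width, so the feature is 2046.00 × 852.50.
The 3:2 canvas is height-limited in 3785×2271, giving 3406.50 × 2271.00; scale factor 1.6650.
Applying the same ×1.6650: 852.50 → 1419.38.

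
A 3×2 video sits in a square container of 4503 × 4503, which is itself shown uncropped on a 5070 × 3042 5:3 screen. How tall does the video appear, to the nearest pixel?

2028 px

Inside the 4503×4503 canvas the video is width-limited at 4503.00 × 3002.00.
Second fit — the square canvas into 5070×3042 spans the height: 3042.00 × 3042.00 (×0.6755 from 4503×4503).
Applying the same ×0.6755: 3002.00 → 2028.00.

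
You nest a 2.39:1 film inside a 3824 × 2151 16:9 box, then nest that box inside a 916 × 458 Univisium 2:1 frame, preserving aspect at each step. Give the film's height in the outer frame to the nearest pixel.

Inside the 3824×2151 canvas the film is width-limited at 3824.00 × 1600.00.
The 16:9 canvas is height-limited in 916×458, giving 814.22 × 458.00; scale factor 0.2129.
So the film's height is 1600.00 × 0.2129 ≈ 340.68.

341 px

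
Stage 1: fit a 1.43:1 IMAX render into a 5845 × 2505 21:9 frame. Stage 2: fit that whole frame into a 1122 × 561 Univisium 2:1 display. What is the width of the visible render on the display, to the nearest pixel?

688 px

1.43:1 IMAX in 5845×2505: fills the height, so the render is 3582.15 × 2505.00.
Second fit — the 21:9 canvas into 1122×561 spans the width: 1122.00 × 480.86 (×0.1920 from 5845×2505).
The render scales with it: width 3582.15 × 0.1920 ≈ 687.63.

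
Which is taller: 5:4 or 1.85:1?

5:4 = 1.25 and 1.85; 1.85 > 1.25. The smaller width-to-height ratio is the taller frame.

5:4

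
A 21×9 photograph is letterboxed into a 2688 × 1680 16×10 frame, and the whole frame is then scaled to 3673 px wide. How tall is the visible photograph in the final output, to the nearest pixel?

Fitted into 2688×1680, the photograph spans the width; its height is 2688 × 9/21 ≈ 1152.00 px.
Scaling 2688 → 3673 is ×1.3664, so the height becomes 1152.00 × 1.3664 ≈ 1574.14 px.

1574 px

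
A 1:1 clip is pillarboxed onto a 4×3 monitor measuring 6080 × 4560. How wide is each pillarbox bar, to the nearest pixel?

760 px

Since 1.000 < 1.333, the clip is height-limited.
The clip is 4560 × 1/1 ≈ 4560.00 px wide.
Black = 6080 − 4560.00 = 1520.00 px, or 760.00 per bar.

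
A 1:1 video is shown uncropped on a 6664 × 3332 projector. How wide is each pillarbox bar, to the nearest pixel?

Since 1.000 < 2.000, the video is height-limited.
Content width = 3332 × 1/1 ≈ 3332.00 px.
Leftover width: 6664 − 3332.00 = 3332.00 px → 1666.00 each side.

1666 px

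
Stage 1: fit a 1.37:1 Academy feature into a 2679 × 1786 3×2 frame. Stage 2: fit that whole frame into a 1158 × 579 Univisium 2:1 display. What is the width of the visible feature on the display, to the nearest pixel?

793 px

Inside the 2679×1786 canvas the feature is height-limited at 2446.82 × 1786.00.
Second fit — the 3×2 canvas into 1158×579 spans the height: 868.50 × 579.00 (×0.3242 from 2679×1786).
So the feature's width is 2446.82 × 0.3242 ≈ 793.23.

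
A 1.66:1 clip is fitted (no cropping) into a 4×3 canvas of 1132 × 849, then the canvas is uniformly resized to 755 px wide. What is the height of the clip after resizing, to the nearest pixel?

At 1132×849 the clip is width-limited, so height = 1132 / 1.660 ≈ 681.93 px.
Scaling 1132 → 755 is ×0.6670, so the height becomes 681.93 × 0.6670 ≈ 454.82 px.

455 px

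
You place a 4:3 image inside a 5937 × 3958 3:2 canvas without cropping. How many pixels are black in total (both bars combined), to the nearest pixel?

2610961 pixels

4:3 is narrower than 3:2, so it spans the full height.
The image is 3958 × 4/3 ≈ 5277.3333 px wide.
5937 − 5277.3333 = 659.6667 px of bars.
Across the 3958-px span: 659.6667 × 3958 ≈ 2610961 px.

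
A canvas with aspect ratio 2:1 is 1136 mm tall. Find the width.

Width = 1136·2/1 = 2272.

2272 mm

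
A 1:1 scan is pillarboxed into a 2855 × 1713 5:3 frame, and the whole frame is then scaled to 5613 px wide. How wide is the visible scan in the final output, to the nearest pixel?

Fitted into 2855×1713, the scan spans the height; its width is 1713 × 1/1 ≈ 1713.00 px.
The frame scales by 5613/2855 = 1.9660; 1713.00 × 1.9660 ≈ 3367.80 px.

3368 px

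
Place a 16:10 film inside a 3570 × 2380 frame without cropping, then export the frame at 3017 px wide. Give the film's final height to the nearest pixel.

1886 px

At 3570×2380 the film is width-limited, so height = 3570 × 10/16 ≈ 2231.25 px.
The frame scales by 3017/3570 = 0.8451; 2231.25 × 0.8451 ≈ 1885.62 px.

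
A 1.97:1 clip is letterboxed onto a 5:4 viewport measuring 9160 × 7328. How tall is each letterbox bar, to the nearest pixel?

1.97:1 is wider than 5:4, so it spans the full width.
That makes the image 4649.75 px tall (9160 / 1.970).
7328 − 4649.75 = 2678.25 px of bars (1339.13 each).

1339 px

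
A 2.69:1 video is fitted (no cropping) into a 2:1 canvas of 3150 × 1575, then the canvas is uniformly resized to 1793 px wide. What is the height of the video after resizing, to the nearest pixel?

Fitted into 3150×1575, the video spans the width; its height is 3150 / 2.690 ≈ 1171.00 px.
Resizing to 1793 px wide multiplies everything by 0.5692: 1171.00 → 666.54 px.

667 px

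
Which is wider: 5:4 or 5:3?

5:3

5:4 = 1.25 and 5:3 = 1.667; 1.667 > 1.25.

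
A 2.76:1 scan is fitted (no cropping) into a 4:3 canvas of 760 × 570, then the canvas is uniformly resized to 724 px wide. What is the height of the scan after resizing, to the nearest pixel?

262 px

Fitted into 760×570, the scan spans the width; its height is 760 / 2.760 ≈ 275.36 px.
Scaling 760 → 724 is ×0.9526, so the height becomes 275.36 × 0.9526 ≈ 262.32 px.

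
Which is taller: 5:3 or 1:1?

1:1

5:3 = 1.667 and 1; 1.667 > 1. The smaller width-to-height ratio is the taller frame.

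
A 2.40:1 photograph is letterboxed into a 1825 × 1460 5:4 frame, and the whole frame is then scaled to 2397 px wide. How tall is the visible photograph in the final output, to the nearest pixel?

In the 1825×1460 frame the photograph fills the width: height = 1825 / 2.400 ≈ 760.42 px.
The frame scales by 2397/1825 = 1.3134; 760.42 × 1.3134 ≈ 998.75 px.

999 px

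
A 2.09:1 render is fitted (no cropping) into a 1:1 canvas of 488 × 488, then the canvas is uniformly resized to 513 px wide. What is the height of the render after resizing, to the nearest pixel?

At 488×488 the render is width-limited, so height = 488 / 2.090 ≈ 233.49 px.
Resizing to 513 px wide multiplies everything by 1.0512: 233.49 → 245.45 px.

245 px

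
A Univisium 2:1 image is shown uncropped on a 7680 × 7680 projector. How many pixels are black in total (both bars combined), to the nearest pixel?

Since 2.000 > 1.000, the image is width-limited.
Content height = 7680 × 1/2 ≈ 3840.0000 px.
Leftover height: 7680 − 3840.0000 = 3840.0000 px.
That's 3840.0000 × 7680 ≈ 29491200 black pixels.

29491200 pixels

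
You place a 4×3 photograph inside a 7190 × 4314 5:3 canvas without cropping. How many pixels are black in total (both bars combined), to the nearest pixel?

6203532 pixels

Since 1.333 < 1.667, the photograph is height-limited.
The photograph is 4314 × 4/3 ≈ 5752.0000 px wide.
Leftover width: 7190 − 5752.0000 = 1438.0000 px.
Across the 4314-px span: 1438.0000 × 4314 ≈ 6203532 px.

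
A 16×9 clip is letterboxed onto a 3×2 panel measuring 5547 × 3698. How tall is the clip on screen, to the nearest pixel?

16×9 is wider than 3×2, so it spans the full width.
Content height = 5547 × 9/16 ≈ 3120.19 px.

3120 px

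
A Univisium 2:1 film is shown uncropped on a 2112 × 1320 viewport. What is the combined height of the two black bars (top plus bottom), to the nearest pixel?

264 px

Univisium 2:1 (2.000) > 16:10 (1.600), so the film fills the width.
That makes the image 1056.00 px tall (2112 × 1/2).
Black = 1320 − 1056.00 = 264.00 px.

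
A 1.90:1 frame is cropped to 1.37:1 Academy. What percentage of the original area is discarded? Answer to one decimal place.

Going from 1.90:1 to 1.37:1 Academy means cutting width while keeping height.
Fraction kept = (1.370)/(1.900) ≈ 72.11%, so 27.89% is lost.

27.9%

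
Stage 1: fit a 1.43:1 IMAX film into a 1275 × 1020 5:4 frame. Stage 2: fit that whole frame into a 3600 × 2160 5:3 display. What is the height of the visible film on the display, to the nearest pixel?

First fit — 1.43:1 IMAX into 1275×1020 spans the width: 1275.00 × 891.61.
The 5:4 canvas is height-limited in 3600×2160, giving 2700.00 × 2160.00; scale factor 2.1176.
So the film's height is 891.61 × 2.1176 ≈ 1888.11.

1888 px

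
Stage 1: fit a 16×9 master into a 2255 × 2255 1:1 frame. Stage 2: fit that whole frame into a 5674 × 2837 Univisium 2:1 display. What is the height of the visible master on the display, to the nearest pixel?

1596 px

Inside the 2255×2255 canvas the master is width-limited at 2255.00 × 1268.44.
Second fit — the 1:1 canvas into 5674×2837 spans the height: 2837.00 × 2837.00 (×1.2581 from 2255×2255).
Applying the same ×1.2581: 1268.44 → 1595.81.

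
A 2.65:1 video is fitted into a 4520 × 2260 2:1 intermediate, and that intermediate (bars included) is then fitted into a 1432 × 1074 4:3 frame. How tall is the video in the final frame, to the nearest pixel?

540 px

2.65:1 in 4520×2260: fills the width, so the video is 4520.00 × 1705.66.
The 2:1 canvas is width-limited in 1432×1074, giving 1432.00 × 716.00; scale factor 0.3168.
So the video's height is 1705.66 × 0.3168 ≈ 540.38.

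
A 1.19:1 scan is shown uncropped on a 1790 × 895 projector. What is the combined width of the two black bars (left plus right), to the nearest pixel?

725 px

1.19:1 (1.190) < 2:1 (2.000), so the scan fills the height.
Content width = 895 × 1.190 ≈ 1065.05 px.
Leftover width: 1790 − 1065.05 = 724.95 px.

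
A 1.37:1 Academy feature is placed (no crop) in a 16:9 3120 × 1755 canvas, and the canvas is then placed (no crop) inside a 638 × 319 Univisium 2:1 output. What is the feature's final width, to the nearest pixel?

437 px

1.37:1 Academy in 3120×1755: fills the height, so the feature is 2404.35 × 1755.00.
16:9 in 638×319: fills the height, so the intermediate becomes 567.11 × 319.00 — a scale of ×0.1818.
So the feature's width is 2404.35 × 0.1818 ≈ 437.03.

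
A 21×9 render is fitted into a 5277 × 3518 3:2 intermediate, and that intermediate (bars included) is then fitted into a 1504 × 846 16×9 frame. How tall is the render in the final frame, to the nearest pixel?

544 px

First fit — 21×9 into 5277×3518 spans the width: 5277.00 × 2261.57.
The 3:2 canvas is height-limited in 1504×846, giving 1269.00 × 846.00; scale factor 0.2405.
So the render's height is 2261.57 × 0.2405 ≈ 543.86.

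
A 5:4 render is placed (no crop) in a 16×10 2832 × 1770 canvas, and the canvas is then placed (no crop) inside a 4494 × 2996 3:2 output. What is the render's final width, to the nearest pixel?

First fit — 5:4 into 2832×1770 spans the height: 2212.50 × 1770.00.
Second fit — the 16×10 canvas into 4494×2996 spans the width: 4494.00 × 2808.75 (×1.5869 from 2832×1770).
So the render's width is 2212.50 × 1.5869 ≈ 3510.94.

3511 px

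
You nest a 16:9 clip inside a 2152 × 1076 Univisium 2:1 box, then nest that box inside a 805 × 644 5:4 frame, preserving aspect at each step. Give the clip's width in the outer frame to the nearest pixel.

First fit — 16:9 into 2152×1076 spans the height: 1912.89 × 1076.00.
Second fit — the Univisium 2:1 canvas into 805×644 spans the width: 805.00 × 402.50 (×0.3741 from 2152×1076).
Applying the same ×0.3741: 1912.89 → 715.56.

716 px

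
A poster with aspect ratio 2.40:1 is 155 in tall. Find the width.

155 × 2.400 = 372.

372 in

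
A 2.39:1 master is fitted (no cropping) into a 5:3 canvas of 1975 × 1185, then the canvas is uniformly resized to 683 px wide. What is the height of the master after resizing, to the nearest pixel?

286 px

In the 1975×1185 frame the master fills the width: height = 1975 / 2.390 ≈ 826.36 px.
The frame scales by 683/1975 = 0.3458; 826.36 × 0.3458 ≈ 285.77 px.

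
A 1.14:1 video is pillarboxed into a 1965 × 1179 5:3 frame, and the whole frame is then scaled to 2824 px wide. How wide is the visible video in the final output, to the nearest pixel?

Fitted into 1965×1179, the video spans the height; its width is 1179 × 1.140 ≈ 1344.06 px.
Resizing to 2824 px wide multiplies everything by 1.4372: 1344.06 → 1931.62 px.

1932 px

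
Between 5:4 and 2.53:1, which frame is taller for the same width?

5:4 = 1.25 and 2.53; 2.53 > 1.25. The smaller width-to-height ratio is the taller frame.

5:4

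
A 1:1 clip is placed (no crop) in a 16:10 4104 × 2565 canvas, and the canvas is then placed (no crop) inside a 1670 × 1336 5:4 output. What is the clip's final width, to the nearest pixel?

First fit — 1:1 into 4104×2565 spans the height: 2565.00 × 2565.00.
The 16:10 canvas is width-limited in 1670×1336, giving 1670.00 × 1043.75; scale factor 0.4069.
The clip scales with it: width 2565.00 × 0.4069 ≈ 1043.75.

1044 px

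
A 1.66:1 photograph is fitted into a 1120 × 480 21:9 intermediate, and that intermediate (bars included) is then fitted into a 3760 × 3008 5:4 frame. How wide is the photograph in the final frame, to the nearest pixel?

1.66:1 in 1120×480: fills the height, so the photograph is 796.80 × 480.00.
Second fit — the 21:9 canvas into 3760×3008 spans the width: 3760.00 × 1611.43 (×3.3571 from 1120×480).
The photograph scales with it: width 796.80 × 3.3571 ≈ 2674.97.

2675 px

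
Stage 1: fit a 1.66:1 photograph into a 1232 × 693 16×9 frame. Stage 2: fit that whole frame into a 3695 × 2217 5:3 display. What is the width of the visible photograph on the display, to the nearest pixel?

3450 px

Inside the 1232×693 canvas the photograph is height-limited at 1150.38 × 693.00.
The 16×9 canvas is width-limited in 3695×2217, giving 3695.00 × 2078.44; scale factor 2.9992.
So the photograph's width is 1150.38 × 2.9992 ≈ 3450.21.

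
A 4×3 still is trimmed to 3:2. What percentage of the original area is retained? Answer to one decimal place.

88.9%

Going from 4×3 to 3:2 means cutting height while keeping width.
Fraction kept = (1.333)/(1.500) ≈ 88.89%.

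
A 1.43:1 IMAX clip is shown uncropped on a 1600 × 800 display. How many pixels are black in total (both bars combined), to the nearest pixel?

Since 1.430 < 2.000, the clip is height-limited.
The clip is 800 × 1.430 ≈ 1144.0000 px wide.
1600 − 1144.0000 = 456.0000 px of bars.
Across the 800-px span: 456.0000 × 800 ≈ 364800 px.

364800 pixels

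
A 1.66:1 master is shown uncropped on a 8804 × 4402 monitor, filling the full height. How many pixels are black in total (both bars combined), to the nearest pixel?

That makes the image 7307.3200 px wide (4402 × 1.660).
Leftover width: 8804 − 7307.3200 = 1496.6800 px.
Bar area = 1496.6800 × 4402 ≈ 6588385 px.

6588385 pixels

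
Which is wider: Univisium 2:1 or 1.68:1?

Univisium 2:1

Univisium 2:1 = 2 and 1.68; 2 > 1.68.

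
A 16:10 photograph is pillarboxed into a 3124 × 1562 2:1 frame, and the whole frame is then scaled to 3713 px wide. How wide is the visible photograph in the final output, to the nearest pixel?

2970 px

In the 3124×1562 frame the photograph fills the height: width = 1562 × 16/10 ≈ 2499.20 px.
The frame scales by 3713/3124 = 1.1885; 2499.20 × 1.1885 ≈ 2970.40 px.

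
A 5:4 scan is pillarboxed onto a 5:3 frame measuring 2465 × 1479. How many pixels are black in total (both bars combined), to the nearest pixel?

5:4 is narrower than 5:3, so it spans the full height.
Content width = 1479 × 5/4 ≈ 1848.7500 px.
Leftover width: 2465 − 1848.7500 = 616.2500 px.
That's 616.2500 × 1479 ≈ 911434 black pixels.

911434 pixels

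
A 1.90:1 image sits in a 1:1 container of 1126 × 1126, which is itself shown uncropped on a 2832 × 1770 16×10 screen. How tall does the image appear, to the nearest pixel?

First fit — 1.90:1 into 1126×1126 spans the width: 1126.00 × 592.63.
The 1:1 canvas is height-limited in 2832×1770, giving 1770.00 × 1770.00; scale factor 1.5719.
Applying the same ×1.5719: 592.63 → 931.58.

932 px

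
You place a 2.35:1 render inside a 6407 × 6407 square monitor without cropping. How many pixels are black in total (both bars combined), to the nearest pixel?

Since 2.350 > 1.000, the render is width-limited.
That makes the image 2726.3830 px tall (6407 / 2.350).
Black = 6407 − 2726.3830 = 3680.6170 px.
Across the 6407-px span: 3680.6170 × 6407 ≈ 23581713 px.

23581713 pixels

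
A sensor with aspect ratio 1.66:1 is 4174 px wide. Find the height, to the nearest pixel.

4174 / 1.660 = 2514.46.

2514 px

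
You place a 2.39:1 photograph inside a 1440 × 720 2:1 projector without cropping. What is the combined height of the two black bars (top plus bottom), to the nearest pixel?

117 px

2.39:1 (2.390) > 2:1 (2.000), so the photograph fills the width.
Content height = 1440 / 2.390 ≈ 602.51 px.
Leftover height: 720 − 602.51 = 117.49 px.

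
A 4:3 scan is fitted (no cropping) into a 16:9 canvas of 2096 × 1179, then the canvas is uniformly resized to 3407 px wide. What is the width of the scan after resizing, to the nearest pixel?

2555 px

Fitted into 2096×1179, the scan spans the height; its width is 1179 × 4/3 ≈ 1572.00 px.
Scaling 2096 → 3407 is ×1.6255, so the width becomes 1572.00 × 1.6255 ≈ 2555.25 px.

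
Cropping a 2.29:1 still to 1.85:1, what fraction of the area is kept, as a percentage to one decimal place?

1.85:1 is narrower than 2.29:1, so the crop keeps the full height and trims the width.
Fraction kept = (1.850)/(2.290) ≈ 80.79%.

80.8%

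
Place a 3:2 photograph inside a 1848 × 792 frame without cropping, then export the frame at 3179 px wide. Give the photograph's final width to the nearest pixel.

2044 px

In the 1848×792 frame the photograph fills the height: width = 792 × 3/2 ≈ 1188.00 px.
Scaling 1848 → 3179 is ×1.7202, so the width becomes 1188.00 × 1.7202 ≈ 2043.64 px.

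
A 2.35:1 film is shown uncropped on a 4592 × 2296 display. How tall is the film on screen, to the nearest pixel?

1954 px

2.35:1 (2.350) > 2:1 (2.000), so the film fills the width.
Content height = 4592 / 2.350 ≈ 1954.04 px.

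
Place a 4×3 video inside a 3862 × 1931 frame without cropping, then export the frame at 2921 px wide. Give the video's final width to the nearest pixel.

At 3862×1931 the video is height-limited, so width = 1931 × 4/3 ≈ 2574.67 px.
The frame scales by 2921/3862 = 0.7563; 2574.67 × 0.7563 ≈ 1947.33 px.

1947 px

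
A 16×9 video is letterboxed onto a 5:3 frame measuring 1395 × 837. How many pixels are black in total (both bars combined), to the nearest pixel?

72976 pixels

16×9 (1.778) > 5:3 (1.667), so the video fills the width.
Content height = 1395 × 9/16 ≈ 784.6875 px.
Leftover height: 837 − 784.6875 = 52.3125 px.
That's 52.3125 × 1395 ≈ 72976 black pixels.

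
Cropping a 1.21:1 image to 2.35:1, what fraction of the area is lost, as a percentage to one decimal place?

48.5%

Going from 1.21:1 to 2.35:1 means cutting height while keeping width.
Fraction kept = (1.210)/(2.350) ≈ 51.49%, so 48.51% is lost.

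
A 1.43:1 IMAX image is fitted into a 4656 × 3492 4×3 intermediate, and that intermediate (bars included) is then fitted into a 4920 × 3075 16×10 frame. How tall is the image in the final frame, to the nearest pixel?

Inside the 4656×3492 canvas the image is width-limited at 4656.00 × 3255.94.
Second fit — the 4×3 canvas into 4920×3075 spans the height: 4100.00 × 3075.00 (×0.8806 from 4656×3492).
The image scales with it: height 3255.94 × 0.8806 ≈ 2867.13.

2867 px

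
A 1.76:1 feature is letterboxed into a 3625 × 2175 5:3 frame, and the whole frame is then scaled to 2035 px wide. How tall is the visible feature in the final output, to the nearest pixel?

1156 px

In the 3625×2175 frame the feature fills the width: height = 3625 / 1.760 ≈ 2059.66 px.
The frame scales by 2035/3625 = 0.5614; 2059.66 × 0.5614 ≈ 1156.25 px.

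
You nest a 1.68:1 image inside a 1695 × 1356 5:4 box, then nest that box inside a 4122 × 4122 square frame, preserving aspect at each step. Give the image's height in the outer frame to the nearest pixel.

2454 px

Inside the 1695×1356 canvas the image is width-limited at 1695.00 × 1008.93.
Second fit — the 5:4 canvas into 4122×4122 spans the width: 4122.00 × 3297.60 (×2.4319 from 1695×1356).
The image scales with it: height 1008.93 × 2.4319 ≈ 2453.57.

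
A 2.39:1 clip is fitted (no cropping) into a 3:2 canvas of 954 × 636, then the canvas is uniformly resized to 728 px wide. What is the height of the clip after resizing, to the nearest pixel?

At 954×636 the clip is width-limited, so height = 954 / 2.390 ≈ 399.16 px.
Scaling 954 → 728 is ×0.7631, so the height becomes 399.16 × 0.7631 ≈ 304.60 px.

305 px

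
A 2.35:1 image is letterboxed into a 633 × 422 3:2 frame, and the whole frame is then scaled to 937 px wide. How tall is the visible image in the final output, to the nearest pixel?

At 633×422 the image is width-limited, so height = 633 / 2.350 ≈ 269.36 px.
Resizing to 937 px wide multiplies everything by 1.4803: 269.36 → 398.72 px.

399 px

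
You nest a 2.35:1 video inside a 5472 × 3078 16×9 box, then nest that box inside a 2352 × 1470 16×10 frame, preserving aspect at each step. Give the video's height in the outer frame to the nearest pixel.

1001 px

2.35:1 in 5472×3078: fills the width, so the video is 5472.00 × 2328.51.
16×9 in 2352×1470: fills the width, so the intermediate becomes 2352.00 × 1323.00 — a scale of ×0.4298.
So the video's height is 2328.51 × 0.4298 ≈ 1000.85.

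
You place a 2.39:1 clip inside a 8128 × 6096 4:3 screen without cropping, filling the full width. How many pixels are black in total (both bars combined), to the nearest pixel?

21906286 pixels

That makes the image 3400.8368 px tall (8128 / 2.390).
Leftover height: 6096 − 3400.8368 = 2695.1632 px.
Across the 8128-px span: 2695.1632 × 8128 ≈ 21906286 px.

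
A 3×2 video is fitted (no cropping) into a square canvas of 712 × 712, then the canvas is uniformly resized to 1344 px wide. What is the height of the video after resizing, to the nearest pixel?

896 px

At 712×712 the video is width-limited, so height = 712 × 2/3 ≈ 474.67 px.
Scaling 712 → 1344 is ×1.8876, so the height becomes 474.67 × 1.8876 ≈ 896.00 px.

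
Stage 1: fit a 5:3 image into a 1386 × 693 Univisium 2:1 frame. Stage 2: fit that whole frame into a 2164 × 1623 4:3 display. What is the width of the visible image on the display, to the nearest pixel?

1803 px

First fit — 5:3 into 1386×693 spans the height: 1155.00 × 693.00.
Second fit — the Univisium 2:1 canvas into 2164×1623 spans the width: 2164.00 × 1082.00 (×1.5613 from 1386×693).
So the image's width is 1155.00 × 1.5613 ≈ 1803.33.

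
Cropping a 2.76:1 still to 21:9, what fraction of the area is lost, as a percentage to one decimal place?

15.5%

The height stays; only width is cut (since 21:9 is narrower than 2.76:1).
(2.333)/(2.760) ≈ 0.845 of the area survives, leaving 15.46% discarded.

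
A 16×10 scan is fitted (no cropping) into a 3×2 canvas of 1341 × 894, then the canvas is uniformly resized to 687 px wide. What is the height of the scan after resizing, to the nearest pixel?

At 1341×894 the scan is width-limited, so height = 1341 × 10/16 ≈ 838.12 px.
Scaling 1341 → 687 is ×0.5123, so the height becomes 838.12 × 0.5123 ≈ 429.38 px.

429 px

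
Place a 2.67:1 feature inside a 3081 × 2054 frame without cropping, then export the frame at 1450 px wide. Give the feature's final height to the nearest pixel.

543 px

In the 3081×2054 frame the feature fills the width: height = 3081 / 2.670 ≈ 1153.93 px.
Scaling 3081 → 1450 is ×0.4706, so the height becomes 1153.93 × 0.4706 ≈ 543.07 px.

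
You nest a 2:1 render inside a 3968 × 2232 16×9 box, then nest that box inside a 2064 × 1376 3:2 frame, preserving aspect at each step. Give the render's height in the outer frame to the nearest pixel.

1032 px

2:1 in 3968×2232: fills the width, so the render is 3968.00 × 1984.00.
The 16×9 canvas is width-limited in 2064×1376, giving 2064.00 × 1161.00; scale factor 0.5202.
So the render's height is 1984.00 × 0.5202 ≈ 1032.00.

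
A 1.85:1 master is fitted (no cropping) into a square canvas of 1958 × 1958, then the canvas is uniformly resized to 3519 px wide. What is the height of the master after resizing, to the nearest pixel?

1902 px

In the 1958×1958 frame the master fills the width: height = 1958 / 1.850 ≈ 1058.38 px.
The frame scales by 3519/1958 = 1.7972; 1058.38 × 1.7972 ≈ 1902.16 px.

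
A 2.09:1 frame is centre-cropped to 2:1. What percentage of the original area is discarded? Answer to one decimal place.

2:1 is narrower than 2.09:1, so the crop keeps the full height and trims the width.
Area ratio = (2.000)/(2.090) = 95.69%; the remaining 4.31% is cropped out.

4.3%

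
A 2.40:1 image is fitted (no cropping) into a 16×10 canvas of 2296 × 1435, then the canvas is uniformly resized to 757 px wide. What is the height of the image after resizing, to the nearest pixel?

At 2296×1435 the image is width-limited, so height = 2296 / 2.400 ≈ 956.67 px.
Resizing to 757 px wide multiplies everything by 0.3297: 956.67 → 315.42 px.

315 px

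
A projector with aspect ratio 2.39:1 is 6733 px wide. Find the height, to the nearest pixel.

At 2.39:1, 6733 / 2.390 ≈ 2817.15.

2817 px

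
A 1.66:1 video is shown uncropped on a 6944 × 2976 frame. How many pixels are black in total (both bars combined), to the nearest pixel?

5963428 pixels

1.66:1 (1.660) < 21×9 (2.333), so the video fills the height.
The video is 2976 × 1.660 ≈ 4940.1600 px wide.
Leftover width: 6944 − 4940.1600 = 2003.8400 px.
Bar area = 2003.8400 × 2976 ≈ 5963428 px.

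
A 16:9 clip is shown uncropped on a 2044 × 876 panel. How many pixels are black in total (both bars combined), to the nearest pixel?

Since 1.778 < 2.333, the clip is height-limited.
The clip is 876 × 16/9 ≈ 1557.3333 px wide.
Black = 2044 − 1557.3333 = 486.6667 px.
Bar area = 486.6667 × 876 ≈ 426320 px.

426320 pixels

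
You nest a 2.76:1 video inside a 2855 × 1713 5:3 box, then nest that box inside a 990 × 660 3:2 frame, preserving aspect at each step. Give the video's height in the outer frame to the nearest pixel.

Inside the 2855×1713 canvas the video is width-limited at 2855.00 × 1034.42.
Second fit — the 5:3 canvas into 990×660 spans the width: 990.00 × 594.00 (×0.3468 from 2855×1713).
Applying the same ×0.3468: 1034.42 → 358.70.

359 px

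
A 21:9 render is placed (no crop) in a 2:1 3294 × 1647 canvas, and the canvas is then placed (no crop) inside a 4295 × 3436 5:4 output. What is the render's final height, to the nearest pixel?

1841 px

Inside the 3294×1647 canvas the render is width-limited at 3294.00 × 1411.71.
2:1 in 4295×3436: fills the width, so the intermediate becomes 4295.00 × 2147.50 — a scale of ×1.3039.
Applying the same ×1.3039: 1411.71 → 1840.71.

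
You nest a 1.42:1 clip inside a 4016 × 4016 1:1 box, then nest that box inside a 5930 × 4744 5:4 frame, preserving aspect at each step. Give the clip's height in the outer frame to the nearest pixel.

First fit — 1.42:1 into 4016×4016 spans the width: 4016.00 × 2828.17.
The 1:1 canvas is height-limited in 5930×4744, giving 4744.00 × 4744.00; scale factor 1.1813.
So the clip's height is 2828.17 × 1.1813 ≈ 3340.85.

3341 px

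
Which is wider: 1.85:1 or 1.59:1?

1.85 and 1.59; 1.85 > 1.59.

1.85:1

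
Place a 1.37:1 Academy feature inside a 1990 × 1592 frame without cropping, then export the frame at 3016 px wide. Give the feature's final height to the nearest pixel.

In the 1990×1592 frame the feature fills the width: height = 1990 / 1.370 ≈ 1452.55 px.
Scaling 1990 → 3016 is ×1.5156, so the height becomes 1452.55 × 1.5156 ≈ 2201.46 px.

2201 px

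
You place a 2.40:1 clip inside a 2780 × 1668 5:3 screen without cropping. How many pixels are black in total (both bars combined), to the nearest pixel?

1416873 pixels

2.40:1 (2.400) > 5:3 (1.667), so the clip fills the width.
That makes the image 1158.3333 px tall (2780 / 2.400).
Leftover height: 1668 − 1158.3333 = 509.6667 px.
Bar area = 509.6667 × 2780 ≈ 1416873 px.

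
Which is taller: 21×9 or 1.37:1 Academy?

21×9 = 2.333 and 1.37; 2.333 > 1.37. The smaller width-to-height ratio is the taller frame.

1.37:1 Academy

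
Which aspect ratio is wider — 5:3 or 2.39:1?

5:3 = 1.667 and 2.39; 2.39 > 1.667.

2.39:1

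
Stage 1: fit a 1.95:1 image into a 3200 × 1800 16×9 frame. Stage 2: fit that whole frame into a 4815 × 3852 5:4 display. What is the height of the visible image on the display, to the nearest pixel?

2469 px

Inside the 3200×1800 canvas the image is width-limited at 3200.00 × 1641.03.
The 16×9 canvas is width-limited in 4815×3852, giving 4815.00 × 2708.44; scale factor 1.5047.
So the image's height is 1641.03 × 1.5047 ≈ 2469.23.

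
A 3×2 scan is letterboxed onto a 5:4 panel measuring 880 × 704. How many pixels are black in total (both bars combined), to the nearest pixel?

103253 pixels

3×2 is wider than 5:4, so it spans the full width.
That makes the image 586.6667 px tall (880 × 2/3).
Leftover height: 704 − 586.6667 = 117.3333 px.
Across the 880-px span: 117.3333 × 880 ≈ 103253 px.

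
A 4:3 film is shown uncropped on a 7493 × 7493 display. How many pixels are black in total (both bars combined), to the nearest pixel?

4:3 is wider than 1:1, so it spans the full width.
The film is 7493 × 3/4 ≈ 5619.7500 px tall.
Leftover height: 7493 − 5619.7500 = 1873.2500 px.
Bar area = 1873.2500 × 7493 ≈ 14036262 px.

14036262 pixels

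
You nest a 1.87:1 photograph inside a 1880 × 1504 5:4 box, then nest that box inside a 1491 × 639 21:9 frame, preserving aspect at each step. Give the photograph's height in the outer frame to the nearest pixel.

427 px

Inside the 1880×1504 canvas the photograph is width-limited at 1880.00 × 1005.35.
Second fit — the 5:4 canvas into 1491×639 spans the height: 798.75 × 639.00 (×0.4249 from 1880×1504).
Applying the same ×0.4249: 1005.35 → 427.14.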